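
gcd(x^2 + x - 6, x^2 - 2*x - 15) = x + 3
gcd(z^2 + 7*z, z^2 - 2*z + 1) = 1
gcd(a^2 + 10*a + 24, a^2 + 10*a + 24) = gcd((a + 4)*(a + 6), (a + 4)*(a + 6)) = a^2 + 10*a + 24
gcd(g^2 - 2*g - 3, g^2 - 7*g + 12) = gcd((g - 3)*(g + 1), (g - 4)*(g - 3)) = g - 3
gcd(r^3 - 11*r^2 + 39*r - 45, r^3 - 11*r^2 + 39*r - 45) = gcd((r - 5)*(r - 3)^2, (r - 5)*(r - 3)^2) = r^3 - 11*r^2 + 39*r - 45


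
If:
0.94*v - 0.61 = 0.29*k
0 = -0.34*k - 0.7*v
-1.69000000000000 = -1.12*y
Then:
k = -0.82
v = 0.40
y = 1.51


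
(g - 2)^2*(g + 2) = g^3 - 2*g^2 - 4*g + 8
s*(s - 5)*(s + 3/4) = s^3 - 17*s^2/4 - 15*s/4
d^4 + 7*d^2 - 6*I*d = d*(d - 2*I)*(d - I)*(d + 3*I)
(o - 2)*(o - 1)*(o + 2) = o^3 - o^2 - 4*o + 4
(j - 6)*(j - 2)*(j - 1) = j^3 - 9*j^2 + 20*j - 12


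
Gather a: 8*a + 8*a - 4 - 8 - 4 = 16*a - 16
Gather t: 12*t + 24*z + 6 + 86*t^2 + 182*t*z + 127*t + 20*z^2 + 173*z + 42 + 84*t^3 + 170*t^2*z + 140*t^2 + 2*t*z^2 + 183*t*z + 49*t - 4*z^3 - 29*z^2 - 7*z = 84*t^3 + t^2*(170*z + 226) + t*(2*z^2 + 365*z + 188) - 4*z^3 - 9*z^2 + 190*z + 48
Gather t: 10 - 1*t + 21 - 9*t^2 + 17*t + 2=-9*t^2 + 16*t + 33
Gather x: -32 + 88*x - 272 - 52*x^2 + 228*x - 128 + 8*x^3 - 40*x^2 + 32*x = 8*x^3 - 92*x^2 + 348*x - 432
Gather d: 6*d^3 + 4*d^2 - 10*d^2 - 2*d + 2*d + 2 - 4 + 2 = 6*d^3 - 6*d^2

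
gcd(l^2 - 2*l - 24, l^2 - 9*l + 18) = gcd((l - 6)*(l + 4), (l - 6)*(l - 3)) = l - 6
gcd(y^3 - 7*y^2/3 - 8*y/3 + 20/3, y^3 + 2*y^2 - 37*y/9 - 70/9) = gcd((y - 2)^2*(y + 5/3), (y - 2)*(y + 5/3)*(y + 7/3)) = y^2 - y/3 - 10/3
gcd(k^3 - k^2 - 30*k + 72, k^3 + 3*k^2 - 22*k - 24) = k^2 + 2*k - 24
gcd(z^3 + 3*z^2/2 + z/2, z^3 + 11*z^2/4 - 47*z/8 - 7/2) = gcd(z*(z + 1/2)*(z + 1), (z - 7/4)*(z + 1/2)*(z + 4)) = z + 1/2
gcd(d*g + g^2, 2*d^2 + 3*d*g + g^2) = d + g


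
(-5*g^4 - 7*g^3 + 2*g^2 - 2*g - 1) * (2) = -10*g^4 - 14*g^3 + 4*g^2 - 4*g - 2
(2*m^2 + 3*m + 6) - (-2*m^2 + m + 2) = 4*m^2 + 2*m + 4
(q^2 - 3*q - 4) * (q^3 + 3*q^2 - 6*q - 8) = q^5 - 19*q^3 - 2*q^2 + 48*q + 32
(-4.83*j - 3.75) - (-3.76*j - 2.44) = -1.07*j - 1.31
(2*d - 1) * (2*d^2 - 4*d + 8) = 4*d^3 - 10*d^2 + 20*d - 8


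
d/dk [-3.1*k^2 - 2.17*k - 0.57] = -6.2*k - 2.17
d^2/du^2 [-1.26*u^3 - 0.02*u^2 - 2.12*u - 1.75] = -7.56*u - 0.04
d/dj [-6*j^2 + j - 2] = 1 - 12*j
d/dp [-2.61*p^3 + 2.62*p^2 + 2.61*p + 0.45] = -7.83*p^2 + 5.24*p + 2.61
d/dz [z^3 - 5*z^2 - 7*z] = 3*z^2 - 10*z - 7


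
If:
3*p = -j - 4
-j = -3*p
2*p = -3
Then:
No Solution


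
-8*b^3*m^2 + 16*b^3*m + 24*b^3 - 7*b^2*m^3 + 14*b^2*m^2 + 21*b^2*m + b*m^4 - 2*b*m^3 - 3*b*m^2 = (-8*b + m)*(b + m)*(m - 3)*(b*m + b)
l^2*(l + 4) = l^3 + 4*l^2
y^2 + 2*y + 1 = (y + 1)^2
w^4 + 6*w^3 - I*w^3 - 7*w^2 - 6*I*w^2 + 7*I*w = w*(w + 7)*(-I*w + I)*(I*w + 1)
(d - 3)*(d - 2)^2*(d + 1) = d^4 - 6*d^3 + 9*d^2 + 4*d - 12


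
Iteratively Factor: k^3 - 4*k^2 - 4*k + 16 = (k - 2)*(k^2 - 2*k - 8) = (k - 2)*(k + 2)*(k - 4)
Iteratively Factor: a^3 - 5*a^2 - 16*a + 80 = (a - 5)*(a^2 - 16) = (a - 5)*(a - 4)*(a + 4)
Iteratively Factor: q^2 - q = (q)*(q - 1)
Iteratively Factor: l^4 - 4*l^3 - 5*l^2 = (l)*(l^3 - 4*l^2 - 5*l) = l^2*(l^2 - 4*l - 5) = l^2*(l - 5)*(l + 1)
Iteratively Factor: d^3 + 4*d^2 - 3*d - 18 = (d + 3)*(d^2 + d - 6) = (d + 3)^2*(d - 2)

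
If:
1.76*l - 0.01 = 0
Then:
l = 0.01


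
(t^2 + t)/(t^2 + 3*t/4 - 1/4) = 4*t/(4*t - 1)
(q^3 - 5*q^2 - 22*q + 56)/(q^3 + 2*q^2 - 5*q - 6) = (q^2 - 3*q - 28)/(q^2 + 4*q + 3)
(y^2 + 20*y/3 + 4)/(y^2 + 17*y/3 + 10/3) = (y + 6)/(y + 5)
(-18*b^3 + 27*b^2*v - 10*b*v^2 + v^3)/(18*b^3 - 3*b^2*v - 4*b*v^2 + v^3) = (6*b^2 - 7*b*v + v^2)/(-6*b^2 - b*v + v^2)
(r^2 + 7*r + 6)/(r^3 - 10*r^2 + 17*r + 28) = (r + 6)/(r^2 - 11*r + 28)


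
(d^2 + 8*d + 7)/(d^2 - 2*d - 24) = (d^2 + 8*d + 7)/(d^2 - 2*d - 24)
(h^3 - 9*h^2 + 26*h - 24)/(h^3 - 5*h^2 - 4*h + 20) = (h^2 - 7*h + 12)/(h^2 - 3*h - 10)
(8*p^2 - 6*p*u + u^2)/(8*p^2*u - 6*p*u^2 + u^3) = 1/u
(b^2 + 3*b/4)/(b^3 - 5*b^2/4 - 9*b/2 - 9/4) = b/(b^2 - 2*b - 3)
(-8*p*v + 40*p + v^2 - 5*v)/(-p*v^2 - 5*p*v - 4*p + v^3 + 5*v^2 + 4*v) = (8*p*v - 40*p - v^2 + 5*v)/(p*v^2 + 5*p*v + 4*p - v^3 - 5*v^2 - 4*v)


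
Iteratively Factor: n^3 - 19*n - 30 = (n + 2)*(n^2 - 2*n - 15) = (n - 5)*(n + 2)*(n + 3)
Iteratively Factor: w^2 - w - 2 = (w - 2)*(w + 1)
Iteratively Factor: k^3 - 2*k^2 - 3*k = (k + 1)*(k^2 - 3*k) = (k - 3)*(k + 1)*(k)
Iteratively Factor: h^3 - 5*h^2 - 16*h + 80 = (h - 5)*(h^2 - 16) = (h - 5)*(h - 4)*(h + 4)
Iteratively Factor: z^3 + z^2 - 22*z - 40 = (z - 5)*(z^2 + 6*z + 8) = (z - 5)*(z + 2)*(z + 4)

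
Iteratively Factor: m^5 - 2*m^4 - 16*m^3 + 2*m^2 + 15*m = (m)*(m^4 - 2*m^3 - 16*m^2 + 2*m + 15) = m*(m + 1)*(m^3 - 3*m^2 - 13*m + 15) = m*(m - 1)*(m + 1)*(m^2 - 2*m - 15) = m*(m - 5)*(m - 1)*(m + 1)*(m + 3)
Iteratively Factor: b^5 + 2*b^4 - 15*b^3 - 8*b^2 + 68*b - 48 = (b + 4)*(b^4 - 2*b^3 - 7*b^2 + 20*b - 12) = (b - 2)*(b + 4)*(b^3 - 7*b + 6) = (b - 2)*(b - 1)*(b + 4)*(b^2 + b - 6) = (b - 2)*(b - 1)*(b + 3)*(b + 4)*(b - 2)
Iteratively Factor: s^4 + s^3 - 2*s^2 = (s)*(s^3 + s^2 - 2*s) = s^2*(s^2 + s - 2) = s^2*(s - 1)*(s + 2)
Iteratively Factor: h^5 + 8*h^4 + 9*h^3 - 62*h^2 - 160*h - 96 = (h + 2)*(h^4 + 6*h^3 - 3*h^2 - 56*h - 48) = (h - 3)*(h + 2)*(h^3 + 9*h^2 + 24*h + 16) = (h - 3)*(h + 2)*(h + 4)*(h^2 + 5*h + 4) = (h - 3)*(h + 2)*(h + 4)^2*(h + 1)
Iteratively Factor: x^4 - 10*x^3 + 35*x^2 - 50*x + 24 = (x - 3)*(x^3 - 7*x^2 + 14*x - 8) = (x - 3)*(x - 2)*(x^2 - 5*x + 4) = (x - 3)*(x - 2)*(x - 1)*(x - 4)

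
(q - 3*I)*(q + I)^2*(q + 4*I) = q^4 + 3*I*q^3 + 9*q^2 + 23*I*q - 12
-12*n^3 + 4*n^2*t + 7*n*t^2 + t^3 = (-n + t)*(2*n + t)*(6*n + t)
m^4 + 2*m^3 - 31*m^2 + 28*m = m*(m - 4)*(m - 1)*(m + 7)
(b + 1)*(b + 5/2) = b^2 + 7*b/2 + 5/2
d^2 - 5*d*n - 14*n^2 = (d - 7*n)*(d + 2*n)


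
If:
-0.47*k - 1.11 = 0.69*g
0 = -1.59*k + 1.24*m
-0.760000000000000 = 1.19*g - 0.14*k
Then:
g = -0.78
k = -1.21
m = -1.56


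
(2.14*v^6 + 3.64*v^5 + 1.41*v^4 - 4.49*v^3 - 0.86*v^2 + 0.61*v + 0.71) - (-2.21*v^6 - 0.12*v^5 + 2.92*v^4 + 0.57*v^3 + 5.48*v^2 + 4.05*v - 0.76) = 4.35*v^6 + 3.76*v^5 - 1.51*v^4 - 5.06*v^3 - 6.34*v^2 - 3.44*v + 1.47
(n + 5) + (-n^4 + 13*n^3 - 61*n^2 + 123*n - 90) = -n^4 + 13*n^3 - 61*n^2 + 124*n - 85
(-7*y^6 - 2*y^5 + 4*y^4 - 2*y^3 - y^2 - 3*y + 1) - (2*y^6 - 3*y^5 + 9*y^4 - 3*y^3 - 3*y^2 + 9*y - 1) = -9*y^6 + y^5 - 5*y^4 + y^3 + 2*y^2 - 12*y + 2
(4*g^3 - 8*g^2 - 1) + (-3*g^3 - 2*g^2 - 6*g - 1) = g^3 - 10*g^2 - 6*g - 2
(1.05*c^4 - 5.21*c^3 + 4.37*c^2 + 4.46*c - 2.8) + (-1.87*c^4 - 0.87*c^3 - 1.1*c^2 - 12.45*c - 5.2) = -0.82*c^4 - 6.08*c^3 + 3.27*c^2 - 7.99*c - 8.0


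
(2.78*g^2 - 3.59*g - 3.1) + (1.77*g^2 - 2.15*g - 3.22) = 4.55*g^2 - 5.74*g - 6.32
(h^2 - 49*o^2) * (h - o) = h^3 - h^2*o - 49*h*o^2 + 49*o^3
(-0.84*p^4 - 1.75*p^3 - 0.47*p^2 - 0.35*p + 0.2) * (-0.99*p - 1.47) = 0.8316*p^5 + 2.9673*p^4 + 3.0378*p^3 + 1.0374*p^2 + 0.3165*p - 0.294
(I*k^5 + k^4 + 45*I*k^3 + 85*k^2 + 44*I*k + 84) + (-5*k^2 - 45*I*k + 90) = I*k^5 + k^4 + 45*I*k^3 + 80*k^2 - I*k + 174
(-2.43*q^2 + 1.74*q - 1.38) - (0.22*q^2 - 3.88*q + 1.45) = -2.65*q^2 + 5.62*q - 2.83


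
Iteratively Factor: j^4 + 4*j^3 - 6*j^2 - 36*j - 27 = (j + 1)*(j^3 + 3*j^2 - 9*j - 27) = (j + 1)*(j + 3)*(j^2 - 9) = (j - 3)*(j + 1)*(j + 3)*(j + 3)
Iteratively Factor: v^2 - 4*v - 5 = (v + 1)*(v - 5)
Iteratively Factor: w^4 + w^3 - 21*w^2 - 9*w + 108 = (w + 3)*(w^3 - 2*w^2 - 15*w + 36) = (w - 3)*(w + 3)*(w^2 + w - 12) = (w - 3)*(w + 3)*(w + 4)*(w - 3)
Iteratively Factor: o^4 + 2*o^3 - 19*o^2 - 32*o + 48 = (o + 4)*(o^3 - 2*o^2 - 11*o + 12) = (o - 4)*(o + 4)*(o^2 + 2*o - 3) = (o - 4)*(o - 1)*(o + 4)*(o + 3)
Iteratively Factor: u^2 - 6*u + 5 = (u - 1)*(u - 5)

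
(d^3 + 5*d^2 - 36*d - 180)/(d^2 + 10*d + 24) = (d^2 - d - 30)/(d + 4)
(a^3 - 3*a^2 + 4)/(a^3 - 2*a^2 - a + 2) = (a - 2)/(a - 1)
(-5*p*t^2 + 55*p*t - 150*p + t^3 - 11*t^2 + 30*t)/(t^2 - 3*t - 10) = (-5*p*t + 30*p + t^2 - 6*t)/(t + 2)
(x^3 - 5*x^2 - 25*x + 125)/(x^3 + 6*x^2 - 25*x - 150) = (x - 5)/(x + 6)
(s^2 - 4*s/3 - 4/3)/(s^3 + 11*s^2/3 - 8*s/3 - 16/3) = (3*s^2 - 4*s - 4)/(3*s^3 + 11*s^2 - 8*s - 16)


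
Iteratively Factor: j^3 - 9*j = (j)*(j^2 - 9) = j*(j + 3)*(j - 3)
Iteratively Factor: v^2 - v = (v)*(v - 1)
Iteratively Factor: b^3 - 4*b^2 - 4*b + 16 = (b - 2)*(b^2 - 2*b - 8) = (b - 2)*(b + 2)*(b - 4)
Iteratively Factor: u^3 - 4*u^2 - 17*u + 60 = (u - 3)*(u^2 - u - 20) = (u - 3)*(u + 4)*(u - 5)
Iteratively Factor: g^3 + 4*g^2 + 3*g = (g + 3)*(g^2 + g) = g*(g + 3)*(g + 1)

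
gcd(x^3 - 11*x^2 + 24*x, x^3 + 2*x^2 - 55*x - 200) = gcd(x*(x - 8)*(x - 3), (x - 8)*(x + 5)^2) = x - 8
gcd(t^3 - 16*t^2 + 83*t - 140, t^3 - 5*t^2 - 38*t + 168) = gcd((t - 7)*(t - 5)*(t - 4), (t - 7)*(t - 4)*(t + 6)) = t^2 - 11*t + 28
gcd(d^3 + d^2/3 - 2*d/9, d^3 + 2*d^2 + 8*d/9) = d^2 + 2*d/3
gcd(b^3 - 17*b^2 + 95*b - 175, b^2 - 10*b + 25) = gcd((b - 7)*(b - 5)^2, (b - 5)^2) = b^2 - 10*b + 25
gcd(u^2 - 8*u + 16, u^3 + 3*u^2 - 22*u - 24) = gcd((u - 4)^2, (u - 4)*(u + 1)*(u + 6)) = u - 4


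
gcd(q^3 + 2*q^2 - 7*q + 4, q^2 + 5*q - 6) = q - 1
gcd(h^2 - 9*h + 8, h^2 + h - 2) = h - 1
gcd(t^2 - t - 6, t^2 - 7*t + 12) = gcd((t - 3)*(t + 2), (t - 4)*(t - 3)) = t - 3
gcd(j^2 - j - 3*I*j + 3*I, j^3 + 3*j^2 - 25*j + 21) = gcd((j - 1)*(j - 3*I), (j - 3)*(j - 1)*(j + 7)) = j - 1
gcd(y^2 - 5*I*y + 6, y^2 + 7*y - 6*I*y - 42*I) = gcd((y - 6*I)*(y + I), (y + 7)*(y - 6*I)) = y - 6*I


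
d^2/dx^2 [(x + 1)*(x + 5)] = 2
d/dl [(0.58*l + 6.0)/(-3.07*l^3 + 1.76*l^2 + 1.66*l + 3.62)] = (3.5612*l^3 + 54.2392*l^2 - 21.12*l - 7.8604)/(9.4249*l^6 - 10.8064*l^5 - 7.0948*l^4 - 16.3836*l^3 + 15.498*l^2 + 12.0184*l + 13.1044)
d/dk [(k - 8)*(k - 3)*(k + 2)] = 3*k^2 - 18*k + 2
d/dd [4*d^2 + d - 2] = 8*d + 1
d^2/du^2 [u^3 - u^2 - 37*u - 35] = 6*u - 2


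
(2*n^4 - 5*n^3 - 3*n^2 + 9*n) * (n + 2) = 2*n^5 - n^4 - 13*n^3 + 3*n^2 + 18*n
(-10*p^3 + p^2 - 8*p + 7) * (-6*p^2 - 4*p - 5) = 60*p^5 + 34*p^4 + 94*p^3 - 15*p^2 + 12*p - 35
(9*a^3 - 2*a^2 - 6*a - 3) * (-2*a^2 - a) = -18*a^5 - 5*a^4 + 14*a^3 + 12*a^2 + 3*a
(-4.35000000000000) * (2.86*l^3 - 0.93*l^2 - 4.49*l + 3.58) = -12.441*l^3 + 4.0455*l^2 + 19.5315*l - 15.573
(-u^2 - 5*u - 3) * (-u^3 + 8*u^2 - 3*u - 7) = u^5 - 3*u^4 - 34*u^3 - 2*u^2 + 44*u + 21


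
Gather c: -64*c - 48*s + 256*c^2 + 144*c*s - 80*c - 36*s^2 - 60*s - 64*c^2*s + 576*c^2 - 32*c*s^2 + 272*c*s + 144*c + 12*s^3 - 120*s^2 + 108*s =c^2*(832 - 64*s) + c*(-32*s^2 + 416*s) + 12*s^3 - 156*s^2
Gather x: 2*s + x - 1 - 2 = 2*s + x - 3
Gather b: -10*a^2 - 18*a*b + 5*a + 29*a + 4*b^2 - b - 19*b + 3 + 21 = -10*a^2 + 34*a + 4*b^2 + b*(-18*a - 20) + 24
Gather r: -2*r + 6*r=4*r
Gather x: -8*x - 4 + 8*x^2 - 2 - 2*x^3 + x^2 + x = -2*x^3 + 9*x^2 - 7*x - 6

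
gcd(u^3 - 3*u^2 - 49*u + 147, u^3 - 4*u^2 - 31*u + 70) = u - 7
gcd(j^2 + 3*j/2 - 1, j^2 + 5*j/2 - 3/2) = j - 1/2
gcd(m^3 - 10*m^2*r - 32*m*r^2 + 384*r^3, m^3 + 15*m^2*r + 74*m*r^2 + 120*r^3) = m + 6*r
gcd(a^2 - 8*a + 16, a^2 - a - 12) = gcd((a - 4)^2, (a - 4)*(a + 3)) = a - 4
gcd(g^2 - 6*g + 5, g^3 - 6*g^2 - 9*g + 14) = g - 1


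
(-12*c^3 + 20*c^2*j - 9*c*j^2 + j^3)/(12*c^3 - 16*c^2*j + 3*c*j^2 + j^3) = (-6*c + j)/(6*c + j)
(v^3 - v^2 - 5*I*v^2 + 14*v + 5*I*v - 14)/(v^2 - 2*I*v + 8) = (v^2 - v*(1 + 7*I) + 7*I)/(v - 4*I)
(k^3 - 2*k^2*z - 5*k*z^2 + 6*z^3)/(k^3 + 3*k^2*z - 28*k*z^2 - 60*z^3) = (-k^2 + 4*k*z - 3*z^2)/(-k^2 - k*z + 30*z^2)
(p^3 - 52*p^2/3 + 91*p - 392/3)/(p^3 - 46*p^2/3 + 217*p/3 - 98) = (p - 8)/(p - 6)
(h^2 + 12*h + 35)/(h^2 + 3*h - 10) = (h + 7)/(h - 2)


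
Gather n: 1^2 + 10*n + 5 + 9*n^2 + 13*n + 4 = 9*n^2 + 23*n + 10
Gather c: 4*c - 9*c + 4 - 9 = -5*c - 5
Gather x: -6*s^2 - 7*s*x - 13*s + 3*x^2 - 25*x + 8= -6*s^2 - 13*s + 3*x^2 + x*(-7*s - 25) + 8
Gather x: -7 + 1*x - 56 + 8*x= 9*x - 63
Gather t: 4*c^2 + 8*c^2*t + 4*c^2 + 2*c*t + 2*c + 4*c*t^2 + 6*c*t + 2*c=8*c^2 + 4*c*t^2 + 4*c + t*(8*c^2 + 8*c)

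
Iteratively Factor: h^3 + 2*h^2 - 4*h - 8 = (h + 2)*(h^2 - 4) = (h + 2)^2*(h - 2)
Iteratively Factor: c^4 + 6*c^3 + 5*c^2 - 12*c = (c + 4)*(c^3 + 2*c^2 - 3*c) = (c - 1)*(c + 4)*(c^2 + 3*c) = c*(c - 1)*(c + 4)*(c + 3)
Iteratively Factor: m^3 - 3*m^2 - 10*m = (m)*(m^2 - 3*m - 10) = m*(m + 2)*(m - 5)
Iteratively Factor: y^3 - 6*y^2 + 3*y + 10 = (y - 2)*(y^2 - 4*y - 5) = (y - 5)*(y - 2)*(y + 1)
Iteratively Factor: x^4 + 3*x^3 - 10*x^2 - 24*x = (x + 4)*(x^3 - x^2 - 6*x) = x*(x + 4)*(x^2 - x - 6) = x*(x + 2)*(x + 4)*(x - 3)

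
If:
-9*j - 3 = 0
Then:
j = -1/3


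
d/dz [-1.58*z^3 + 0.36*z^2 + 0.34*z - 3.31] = -4.74*z^2 + 0.72*z + 0.34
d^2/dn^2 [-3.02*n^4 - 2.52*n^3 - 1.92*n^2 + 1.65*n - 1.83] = -36.24*n^2 - 15.12*n - 3.84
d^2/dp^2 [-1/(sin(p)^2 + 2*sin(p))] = 2*(2*sin(p) + 3 - 1/sin(p) - 6/sin(p)^2 - 4/sin(p)^3)/(sin(p) + 2)^3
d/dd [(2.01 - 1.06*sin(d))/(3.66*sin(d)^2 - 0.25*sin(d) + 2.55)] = (3.8796*sin(d)^2 - 14.7132*sin(d) - 2.2005)*cos(d)/(13.3956*sin(d)^4 - 1.83*sin(d)^3 + 18.7285*sin(d)^2 - 1.275*sin(d) + 6.5025)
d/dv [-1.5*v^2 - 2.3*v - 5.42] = -3.0*v - 2.3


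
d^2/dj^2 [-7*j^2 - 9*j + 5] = -14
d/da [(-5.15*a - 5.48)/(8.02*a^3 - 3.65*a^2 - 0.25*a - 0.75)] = (82.606*a^3 + 113.0513*a^2 - 40.004*a + 2.4925)/(64.3204*a^6 - 58.546*a^5 + 9.3125*a^4 - 10.205*a^3 + 5.5375*a^2 + 0.375*a + 0.5625)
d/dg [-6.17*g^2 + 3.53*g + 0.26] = 3.53 - 12.34*g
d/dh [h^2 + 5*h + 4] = 2*h + 5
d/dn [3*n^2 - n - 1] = 6*n - 1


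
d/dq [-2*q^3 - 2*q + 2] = -6*q^2 - 2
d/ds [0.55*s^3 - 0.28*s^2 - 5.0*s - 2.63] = 1.65*s^2 - 0.56*s - 5.0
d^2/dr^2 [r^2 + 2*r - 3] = 2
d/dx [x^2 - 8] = 2*x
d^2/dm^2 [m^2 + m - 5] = 2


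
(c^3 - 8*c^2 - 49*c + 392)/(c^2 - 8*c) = c - 49/c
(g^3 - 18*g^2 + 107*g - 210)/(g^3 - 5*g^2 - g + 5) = (g^2 - 13*g + 42)/(g^2 - 1)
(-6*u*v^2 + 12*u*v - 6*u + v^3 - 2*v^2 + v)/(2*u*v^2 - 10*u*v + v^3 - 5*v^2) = (-6*u*v^2 + 12*u*v - 6*u + v^3 - 2*v^2 + v)/(v*(2*u*v - 10*u + v^2 - 5*v))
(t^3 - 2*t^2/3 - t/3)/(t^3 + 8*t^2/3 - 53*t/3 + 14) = t*(3*t + 1)/(3*t^2 + 11*t - 42)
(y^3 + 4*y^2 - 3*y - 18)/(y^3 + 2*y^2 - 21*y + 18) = (y^3 + 4*y^2 - 3*y - 18)/(y^3 + 2*y^2 - 21*y + 18)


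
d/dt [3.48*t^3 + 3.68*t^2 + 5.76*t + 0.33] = 10.44*t^2 + 7.36*t + 5.76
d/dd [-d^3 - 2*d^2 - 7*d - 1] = -3*d^2 - 4*d - 7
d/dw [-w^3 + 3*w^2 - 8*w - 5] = -3*w^2 + 6*w - 8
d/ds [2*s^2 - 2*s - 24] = 4*s - 2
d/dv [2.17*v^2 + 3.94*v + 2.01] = 4.34*v + 3.94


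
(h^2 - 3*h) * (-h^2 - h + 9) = -h^4 + 2*h^3 + 12*h^2 - 27*h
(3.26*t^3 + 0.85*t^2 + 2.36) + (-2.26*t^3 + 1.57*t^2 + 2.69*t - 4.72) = 1.0*t^3 + 2.42*t^2 + 2.69*t - 2.36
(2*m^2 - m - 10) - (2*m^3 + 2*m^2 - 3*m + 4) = -2*m^3 + 2*m - 14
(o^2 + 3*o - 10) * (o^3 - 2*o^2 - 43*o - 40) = o^5 + o^4 - 59*o^3 - 149*o^2 + 310*o + 400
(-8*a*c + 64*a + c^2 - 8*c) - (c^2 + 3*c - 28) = -8*a*c + 64*a - 11*c + 28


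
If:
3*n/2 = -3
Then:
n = -2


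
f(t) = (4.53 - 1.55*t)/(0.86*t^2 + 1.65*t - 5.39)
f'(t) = (4.53 - 1.55*t)*(-1.72*t - 1.65)/(0.86*t^2 + 1.65*t - 5.39)^2 - 1.55/(0.86*t^2 + 1.65*t - 5.39) = (1.333*t^2 - 7.7916*t + 0.88)/(0.7396*t^4 + 2.838*t^3 - 6.5483*t^2 - 17.787*t + 29.0521)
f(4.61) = -0.13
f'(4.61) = -0.02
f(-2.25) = -1.69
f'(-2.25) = 1.12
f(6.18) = -0.13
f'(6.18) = 0.00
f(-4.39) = 2.88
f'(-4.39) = 3.91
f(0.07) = -0.84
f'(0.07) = 0.01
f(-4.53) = 2.41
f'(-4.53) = 2.78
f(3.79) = -0.10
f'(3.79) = -0.05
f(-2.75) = -2.57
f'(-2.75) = 2.76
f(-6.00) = 0.88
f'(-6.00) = 0.39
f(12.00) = -0.10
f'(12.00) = 0.01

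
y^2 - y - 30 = (y - 6)*(y + 5)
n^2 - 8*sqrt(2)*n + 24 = (n - 6*sqrt(2))*(n - 2*sqrt(2))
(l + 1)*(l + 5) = l^2 + 6*l + 5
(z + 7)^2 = z^2 + 14*z + 49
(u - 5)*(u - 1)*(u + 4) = u^3 - 2*u^2 - 19*u + 20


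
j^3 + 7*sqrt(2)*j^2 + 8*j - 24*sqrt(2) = (j - sqrt(2))*(j + 2*sqrt(2))*(j + 6*sqrt(2))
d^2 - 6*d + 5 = (d - 5)*(d - 1)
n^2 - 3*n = n*(n - 3)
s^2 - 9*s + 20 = (s - 5)*(s - 4)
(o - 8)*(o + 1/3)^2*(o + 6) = o^4 - 4*o^3/3 - 443*o^2/9 - 290*o/9 - 16/3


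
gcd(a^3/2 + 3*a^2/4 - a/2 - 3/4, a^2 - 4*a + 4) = 1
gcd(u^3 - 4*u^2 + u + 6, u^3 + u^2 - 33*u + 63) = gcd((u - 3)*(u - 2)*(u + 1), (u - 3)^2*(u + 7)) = u - 3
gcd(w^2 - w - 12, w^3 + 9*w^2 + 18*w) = w + 3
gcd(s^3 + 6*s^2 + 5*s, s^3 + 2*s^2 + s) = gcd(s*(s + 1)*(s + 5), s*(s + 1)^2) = s^2 + s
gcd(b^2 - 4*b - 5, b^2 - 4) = 1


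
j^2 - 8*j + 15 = (j - 5)*(j - 3)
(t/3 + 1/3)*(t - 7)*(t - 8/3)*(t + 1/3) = t^4/3 - 25*t^3/9 + 55*t^2/27 + 65*t/9 + 56/27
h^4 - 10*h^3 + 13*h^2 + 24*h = h*(h - 8)*(h - 3)*(h + 1)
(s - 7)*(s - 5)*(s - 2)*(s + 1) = s^4 - 13*s^3 + 45*s^2 - 11*s - 70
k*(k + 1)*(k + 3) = k^3 + 4*k^2 + 3*k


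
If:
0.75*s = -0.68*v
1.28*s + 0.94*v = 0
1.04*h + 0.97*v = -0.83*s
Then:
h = 0.00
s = 0.00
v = 0.00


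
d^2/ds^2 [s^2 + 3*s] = 2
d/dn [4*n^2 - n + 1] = 8*n - 1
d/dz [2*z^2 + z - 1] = 4*z + 1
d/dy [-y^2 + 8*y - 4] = 8 - 2*y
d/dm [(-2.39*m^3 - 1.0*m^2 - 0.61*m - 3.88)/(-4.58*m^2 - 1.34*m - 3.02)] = (10.9462*m^4 + 6.4052*m^3 + 20.1996*m^2 - 29.5008*m - 3.357)/(20.9764*m^4 + 12.2744*m^3 + 29.4588*m^2 + 8.0936*m + 9.1204)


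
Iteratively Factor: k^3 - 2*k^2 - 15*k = (k - 5)*(k^2 + 3*k) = k*(k - 5)*(k + 3)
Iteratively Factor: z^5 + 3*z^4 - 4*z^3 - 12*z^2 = (z + 2)*(z^4 + z^3 - 6*z^2) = z*(z + 2)*(z^3 + z^2 - 6*z) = z*(z - 2)*(z + 2)*(z^2 + 3*z) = z^2*(z - 2)*(z + 2)*(z + 3)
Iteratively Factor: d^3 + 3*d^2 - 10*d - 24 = (d + 4)*(d^2 - d - 6) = (d - 3)*(d + 4)*(d + 2)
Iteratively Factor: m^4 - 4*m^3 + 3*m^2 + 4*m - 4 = (m + 1)*(m^3 - 5*m^2 + 8*m - 4) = (m - 1)*(m + 1)*(m^2 - 4*m + 4) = (m - 2)*(m - 1)*(m + 1)*(m - 2)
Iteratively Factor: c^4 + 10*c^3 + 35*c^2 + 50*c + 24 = (c + 1)*(c^3 + 9*c^2 + 26*c + 24) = (c + 1)*(c + 2)*(c^2 + 7*c + 12) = (c + 1)*(c + 2)*(c + 3)*(c + 4)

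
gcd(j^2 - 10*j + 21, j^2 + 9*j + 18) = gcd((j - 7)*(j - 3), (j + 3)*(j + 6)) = 1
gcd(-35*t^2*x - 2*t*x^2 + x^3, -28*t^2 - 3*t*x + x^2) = -7*t + x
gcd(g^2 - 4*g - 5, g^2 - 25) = g - 5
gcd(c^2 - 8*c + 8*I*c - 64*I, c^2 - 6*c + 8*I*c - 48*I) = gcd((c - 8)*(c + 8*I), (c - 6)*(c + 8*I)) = c + 8*I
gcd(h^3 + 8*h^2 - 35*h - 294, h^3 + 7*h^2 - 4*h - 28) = h + 7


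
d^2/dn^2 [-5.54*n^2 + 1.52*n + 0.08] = -11.0800000000000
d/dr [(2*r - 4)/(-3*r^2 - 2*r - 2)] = 6*(r^2 - 4*r - 2)/(9*r^4 + 12*r^3 + 16*r^2 + 8*r + 4)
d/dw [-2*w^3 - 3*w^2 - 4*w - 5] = -6*w^2 - 6*w - 4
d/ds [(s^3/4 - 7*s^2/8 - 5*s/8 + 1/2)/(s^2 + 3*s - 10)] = (s^4 + 6*s^3 - 38*s^2 + 66*s + 19)/(4*(s^4 + 6*s^3 - 11*s^2 - 60*s + 100))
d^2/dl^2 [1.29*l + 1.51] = 0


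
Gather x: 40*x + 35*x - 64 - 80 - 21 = 75*x - 165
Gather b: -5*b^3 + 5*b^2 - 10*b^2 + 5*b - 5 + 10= -5*b^3 - 5*b^2 + 5*b + 5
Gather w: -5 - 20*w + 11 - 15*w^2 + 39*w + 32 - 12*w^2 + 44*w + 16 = -27*w^2 + 63*w + 54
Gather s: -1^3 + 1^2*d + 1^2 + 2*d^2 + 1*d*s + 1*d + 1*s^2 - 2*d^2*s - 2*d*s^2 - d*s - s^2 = -2*d^2*s + 2*d^2 - 2*d*s^2 + 2*d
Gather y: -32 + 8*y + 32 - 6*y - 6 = 2*y - 6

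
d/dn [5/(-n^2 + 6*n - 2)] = 10*(n - 3)/(n^2 - 6*n + 2)^2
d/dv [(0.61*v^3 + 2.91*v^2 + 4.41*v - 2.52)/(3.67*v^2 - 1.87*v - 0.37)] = (2.2387*v^4 - 2.2814*v^3 - 22.3035*v^2 + 16.3434*v - 6.3441)/(13.4689*v^4 - 13.7258*v^3 + 0.781100000000001*v^2 + 1.3838*v + 0.1369)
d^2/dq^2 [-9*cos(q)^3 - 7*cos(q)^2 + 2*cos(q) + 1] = 19*cos(q)/4 + 14*cos(2*q) + 81*cos(3*q)/4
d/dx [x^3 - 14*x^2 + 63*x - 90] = 3*x^2 - 28*x + 63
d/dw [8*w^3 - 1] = 24*w^2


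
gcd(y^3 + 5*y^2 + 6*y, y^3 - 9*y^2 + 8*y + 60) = y + 2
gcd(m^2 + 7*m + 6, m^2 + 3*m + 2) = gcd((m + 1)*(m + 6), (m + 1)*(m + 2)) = m + 1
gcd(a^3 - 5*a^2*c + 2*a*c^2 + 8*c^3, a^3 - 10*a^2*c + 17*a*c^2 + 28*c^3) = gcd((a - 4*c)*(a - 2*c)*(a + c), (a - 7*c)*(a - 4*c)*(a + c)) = a^2 - 3*a*c - 4*c^2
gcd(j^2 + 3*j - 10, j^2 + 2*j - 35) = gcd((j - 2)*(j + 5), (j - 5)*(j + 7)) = 1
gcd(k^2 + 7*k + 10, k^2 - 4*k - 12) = k + 2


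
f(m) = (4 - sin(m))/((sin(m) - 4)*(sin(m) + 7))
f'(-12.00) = 0.01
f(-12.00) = -0.13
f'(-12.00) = 0.01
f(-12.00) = -0.13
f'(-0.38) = 0.02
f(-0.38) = -0.15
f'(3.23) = -0.02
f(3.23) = -0.14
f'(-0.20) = 0.02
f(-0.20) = -0.15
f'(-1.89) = -0.01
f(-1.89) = -0.17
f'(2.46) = -0.01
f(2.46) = -0.13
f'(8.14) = -0.00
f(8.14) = -0.13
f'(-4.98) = 0.00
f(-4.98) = -0.13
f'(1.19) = 0.01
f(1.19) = -0.13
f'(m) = -(4 - sin(m))*cos(m)/((sin(m) - 4)*(sin(m) + 7)^2) - (4 - sin(m))*cos(m)/((sin(m) - 4)^2*(sin(m) + 7)) - cos(m)/((sin(m) - 4)*(sin(m) + 7)) = cos(m)/(sin(m) + 7)^2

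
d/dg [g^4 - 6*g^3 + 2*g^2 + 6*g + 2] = 4*g^3 - 18*g^2 + 4*g + 6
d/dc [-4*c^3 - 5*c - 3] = -12*c^2 - 5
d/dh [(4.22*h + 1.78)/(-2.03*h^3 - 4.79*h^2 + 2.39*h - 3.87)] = (17.1332*h^3 + 31.054*h^2 + 17.0524*h - 20.5856)/(4.1209*h^6 + 19.4474*h^5 + 13.2407*h^4 - 7.184*h^3 + 42.7867*h^2 - 18.4986*h + 14.9769)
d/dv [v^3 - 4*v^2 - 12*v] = 3*v^2 - 8*v - 12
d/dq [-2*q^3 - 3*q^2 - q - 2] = -6*q^2 - 6*q - 1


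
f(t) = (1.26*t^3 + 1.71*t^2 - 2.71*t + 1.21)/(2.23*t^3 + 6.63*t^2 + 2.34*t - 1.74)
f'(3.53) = 0.04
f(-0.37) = -1.32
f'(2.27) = 0.08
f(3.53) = 0.37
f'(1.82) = 0.10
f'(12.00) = 0.01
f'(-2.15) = 0.41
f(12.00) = 0.49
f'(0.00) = 0.62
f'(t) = (-6.69*t^2 - 13.26*t - 2.34)*(1.26*t^3 + 1.71*t^2 - 2.71*t + 1.21)/(2.23*t^3 + 6.63*t^2 + 2.34*t - 1.74)^2 + (3.78*t^2 + 3.42*t - 2.71)/(2.23*t^3 + 6.63*t^2 + 2.34*t - 1.74) = (1.77635683940025e-15*t^5 + 4.5405*t^4 + 17.9834*t^3 + 7.2966*t^2 - 21.9954*t + 1.884)/(4.9729*t^6 + 29.5698*t^5 + 54.3933*t^4 + 23.268*t^3 - 17.5968*t^2 - 8.1432*t + 3.0276)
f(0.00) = -0.70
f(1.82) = 0.25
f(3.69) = 0.37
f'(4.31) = 0.03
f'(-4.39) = 0.08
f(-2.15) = 1.41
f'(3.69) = 0.04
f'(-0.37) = 3.11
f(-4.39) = 0.83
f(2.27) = 0.29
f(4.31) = 0.39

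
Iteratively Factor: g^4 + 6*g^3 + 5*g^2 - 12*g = (g - 1)*(g^3 + 7*g^2 + 12*g) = g*(g - 1)*(g^2 + 7*g + 12) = g*(g - 1)*(g + 4)*(g + 3)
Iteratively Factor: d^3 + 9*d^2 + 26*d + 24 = (d + 4)*(d^2 + 5*d + 6) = (d + 2)*(d + 4)*(d + 3)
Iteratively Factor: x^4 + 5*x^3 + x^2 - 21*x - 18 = (x + 1)*(x^3 + 4*x^2 - 3*x - 18) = (x + 1)*(x + 3)*(x^2 + x - 6) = (x - 2)*(x + 1)*(x + 3)*(x + 3)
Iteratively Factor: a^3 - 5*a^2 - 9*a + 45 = (a - 3)*(a^2 - 2*a - 15) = (a - 3)*(a + 3)*(a - 5)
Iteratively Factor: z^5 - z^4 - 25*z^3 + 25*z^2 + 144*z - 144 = (z + 3)*(z^4 - 4*z^3 - 13*z^2 + 64*z - 48) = (z - 4)*(z + 3)*(z^3 - 13*z + 12) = (z - 4)*(z - 3)*(z + 3)*(z^2 + 3*z - 4) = (z - 4)*(z - 3)*(z + 3)*(z + 4)*(z - 1)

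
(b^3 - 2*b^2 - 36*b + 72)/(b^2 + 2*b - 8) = (b^2 - 36)/(b + 4)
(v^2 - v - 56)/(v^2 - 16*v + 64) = (v + 7)/(v - 8)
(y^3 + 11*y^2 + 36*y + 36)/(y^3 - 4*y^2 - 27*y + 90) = (y^3 + 11*y^2 + 36*y + 36)/(y^3 - 4*y^2 - 27*y + 90)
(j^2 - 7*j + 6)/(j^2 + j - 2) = (j - 6)/(j + 2)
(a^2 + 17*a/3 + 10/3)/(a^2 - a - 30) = (a + 2/3)/(a - 6)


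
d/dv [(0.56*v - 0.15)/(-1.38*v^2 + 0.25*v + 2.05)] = (0.7728*v^2 - 0.414*v + 1.1855)/(1.9044*v^4 - 0.69*v^3 - 5.5955*v^2 + 1.025*v + 4.2025)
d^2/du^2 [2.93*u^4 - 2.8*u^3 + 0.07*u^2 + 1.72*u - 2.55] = 35.16*u^2 - 16.8*u + 0.14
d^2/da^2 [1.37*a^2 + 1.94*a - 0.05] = 2.74000000000000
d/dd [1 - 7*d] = -7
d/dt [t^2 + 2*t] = 2*t + 2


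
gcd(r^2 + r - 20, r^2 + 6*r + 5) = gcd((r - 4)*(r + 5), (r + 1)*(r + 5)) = r + 5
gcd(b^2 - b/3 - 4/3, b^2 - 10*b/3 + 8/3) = b - 4/3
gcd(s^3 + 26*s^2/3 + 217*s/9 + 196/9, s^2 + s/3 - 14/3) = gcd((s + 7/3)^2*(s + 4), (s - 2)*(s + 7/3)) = s + 7/3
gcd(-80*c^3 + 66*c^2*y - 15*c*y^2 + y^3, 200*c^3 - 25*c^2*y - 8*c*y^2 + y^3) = 40*c^2 - 13*c*y + y^2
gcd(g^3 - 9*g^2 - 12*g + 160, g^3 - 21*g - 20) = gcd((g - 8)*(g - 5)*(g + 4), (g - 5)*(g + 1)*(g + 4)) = g^2 - g - 20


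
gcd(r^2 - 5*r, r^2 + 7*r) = r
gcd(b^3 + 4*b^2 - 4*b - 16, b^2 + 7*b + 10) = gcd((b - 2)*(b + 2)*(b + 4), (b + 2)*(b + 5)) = b + 2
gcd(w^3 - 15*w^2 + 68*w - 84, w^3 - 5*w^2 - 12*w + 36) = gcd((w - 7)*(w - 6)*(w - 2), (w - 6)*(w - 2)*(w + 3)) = w^2 - 8*w + 12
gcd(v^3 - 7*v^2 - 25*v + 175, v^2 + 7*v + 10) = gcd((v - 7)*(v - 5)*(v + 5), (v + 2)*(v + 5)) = v + 5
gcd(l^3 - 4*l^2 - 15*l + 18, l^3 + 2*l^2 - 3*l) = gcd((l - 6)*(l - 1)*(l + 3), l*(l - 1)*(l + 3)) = l^2 + 2*l - 3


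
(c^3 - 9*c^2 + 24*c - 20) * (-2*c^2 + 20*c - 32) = -2*c^5 + 38*c^4 - 260*c^3 + 808*c^2 - 1168*c + 640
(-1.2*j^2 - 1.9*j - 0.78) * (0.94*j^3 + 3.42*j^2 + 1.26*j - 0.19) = -1.128*j^5 - 5.89*j^4 - 8.7432*j^3 - 4.8336*j^2 - 0.6218*j + 0.1482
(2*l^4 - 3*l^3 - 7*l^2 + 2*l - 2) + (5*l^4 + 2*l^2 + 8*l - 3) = 7*l^4 - 3*l^3 - 5*l^2 + 10*l - 5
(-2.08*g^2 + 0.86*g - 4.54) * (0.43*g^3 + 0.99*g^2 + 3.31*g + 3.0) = -0.8944*g^5 - 1.6894*g^4 - 7.9856*g^3 - 7.888*g^2 - 12.4474*g - 13.62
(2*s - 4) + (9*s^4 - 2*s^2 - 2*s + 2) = 9*s^4 - 2*s^2 - 2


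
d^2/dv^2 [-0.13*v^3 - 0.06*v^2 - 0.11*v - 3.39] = -0.78*v - 0.12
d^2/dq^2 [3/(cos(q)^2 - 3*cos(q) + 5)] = 3*(4*sin(q)^4 + 9*sin(q)^2 + 105*cos(q)/4 - 9*cos(3*q)/4 - 21)/(sin(q)^2 + 3*cos(q) - 6)^3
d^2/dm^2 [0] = 0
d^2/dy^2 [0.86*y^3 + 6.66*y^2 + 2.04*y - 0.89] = 5.16*y + 13.32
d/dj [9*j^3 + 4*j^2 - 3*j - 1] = 27*j^2 + 8*j - 3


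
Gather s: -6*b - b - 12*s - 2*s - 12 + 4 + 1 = -7*b - 14*s - 7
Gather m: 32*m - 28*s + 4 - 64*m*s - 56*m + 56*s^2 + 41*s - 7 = m*(-64*s - 24) + 56*s^2 + 13*s - 3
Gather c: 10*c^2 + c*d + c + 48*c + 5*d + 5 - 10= 10*c^2 + c*(d + 49) + 5*d - 5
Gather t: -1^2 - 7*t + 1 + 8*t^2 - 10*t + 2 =8*t^2 - 17*t + 2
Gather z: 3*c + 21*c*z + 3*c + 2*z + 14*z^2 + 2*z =6*c + 14*z^2 + z*(21*c + 4)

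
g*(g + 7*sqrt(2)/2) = g^2 + 7*sqrt(2)*g/2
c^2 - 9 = (c - 3)*(c + 3)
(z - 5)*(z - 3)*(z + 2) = z^3 - 6*z^2 - z + 30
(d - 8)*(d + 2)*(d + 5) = d^3 - d^2 - 46*d - 80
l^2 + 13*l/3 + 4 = (l + 4/3)*(l + 3)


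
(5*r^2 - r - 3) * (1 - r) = -5*r^3 + 6*r^2 + 2*r - 3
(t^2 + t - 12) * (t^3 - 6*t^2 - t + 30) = t^5 - 5*t^4 - 19*t^3 + 101*t^2 + 42*t - 360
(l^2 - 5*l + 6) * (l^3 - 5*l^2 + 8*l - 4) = l^5 - 10*l^4 + 39*l^3 - 74*l^2 + 68*l - 24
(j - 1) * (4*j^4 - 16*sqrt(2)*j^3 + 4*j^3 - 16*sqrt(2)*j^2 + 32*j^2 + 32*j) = 4*j^5 - 16*sqrt(2)*j^4 + 28*j^3 + 16*sqrt(2)*j^2 - 32*j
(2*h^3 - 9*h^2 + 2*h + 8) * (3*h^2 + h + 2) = 6*h^5 - 25*h^4 + h^3 + 8*h^2 + 12*h + 16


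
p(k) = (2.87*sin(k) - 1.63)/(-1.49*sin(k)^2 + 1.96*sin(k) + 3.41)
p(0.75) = 0.08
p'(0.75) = 0.52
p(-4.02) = 0.14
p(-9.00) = -1.20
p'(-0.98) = 19.53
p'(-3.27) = -0.93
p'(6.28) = 1.12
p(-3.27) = -0.35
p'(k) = (2.98*sin(k)*cos(k) - 1.96*cos(k))*(2.87*sin(k) - 1.63)/(-1.49*sin(k)^2 + 1.96*sin(k) + 3.41)^2 + 2.87*cos(k)/(-1.49*sin(k)^2 + 1.96*sin(k) + 3.41)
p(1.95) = 0.26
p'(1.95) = -0.29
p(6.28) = -0.48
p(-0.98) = -5.32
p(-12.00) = -0.02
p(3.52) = -1.08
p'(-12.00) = 0.60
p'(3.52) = -2.32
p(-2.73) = -1.16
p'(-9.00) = -2.59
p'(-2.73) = -2.51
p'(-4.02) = -0.46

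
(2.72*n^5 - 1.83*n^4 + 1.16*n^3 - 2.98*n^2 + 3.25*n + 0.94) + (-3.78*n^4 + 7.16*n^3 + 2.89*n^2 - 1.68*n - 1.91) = 2.72*n^5 - 5.61*n^4 + 8.32*n^3 - 0.0899999999999999*n^2 + 1.57*n - 0.97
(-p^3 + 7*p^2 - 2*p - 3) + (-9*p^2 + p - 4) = -p^3 - 2*p^2 - p - 7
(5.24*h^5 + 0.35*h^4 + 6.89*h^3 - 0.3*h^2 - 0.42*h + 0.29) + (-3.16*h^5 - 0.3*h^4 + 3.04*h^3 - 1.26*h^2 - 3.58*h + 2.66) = 2.08*h^5 + 0.05*h^4 + 9.93*h^3 - 1.56*h^2 - 4.0*h + 2.95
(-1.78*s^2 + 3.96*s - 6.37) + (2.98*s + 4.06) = -1.78*s^2 + 6.94*s - 2.31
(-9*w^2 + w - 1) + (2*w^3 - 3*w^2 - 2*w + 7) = 2*w^3 - 12*w^2 - w + 6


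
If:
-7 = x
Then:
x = -7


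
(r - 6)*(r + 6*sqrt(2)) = r^2 - 6*r + 6*sqrt(2)*r - 36*sqrt(2)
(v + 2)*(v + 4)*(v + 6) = v^3 + 12*v^2 + 44*v + 48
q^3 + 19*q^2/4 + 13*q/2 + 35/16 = (q + 1/2)*(q + 7/4)*(q + 5/2)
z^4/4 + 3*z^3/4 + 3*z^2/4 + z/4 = z*(z/4 + 1/4)*(z + 1)^2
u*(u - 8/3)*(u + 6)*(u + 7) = u^4 + 31*u^3/3 + 22*u^2/3 - 112*u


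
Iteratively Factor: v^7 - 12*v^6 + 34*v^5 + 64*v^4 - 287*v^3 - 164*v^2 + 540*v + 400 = (v - 4)*(v^6 - 8*v^5 + 2*v^4 + 72*v^3 + v^2 - 160*v - 100) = (v - 4)*(v + 2)*(v^5 - 10*v^4 + 22*v^3 + 28*v^2 - 55*v - 50) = (v - 4)*(v - 2)*(v + 2)*(v^4 - 8*v^3 + 6*v^2 + 40*v + 25) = (v - 4)*(v - 2)*(v + 1)*(v + 2)*(v^3 - 9*v^2 + 15*v + 25) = (v - 5)*(v - 4)*(v - 2)*(v + 1)*(v + 2)*(v^2 - 4*v - 5) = (v - 5)*(v - 4)*(v - 2)*(v + 1)^2*(v + 2)*(v - 5)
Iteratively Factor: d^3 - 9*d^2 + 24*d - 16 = (d - 4)*(d^2 - 5*d + 4) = (d - 4)^2*(d - 1)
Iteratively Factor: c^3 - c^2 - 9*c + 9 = (c + 3)*(c^2 - 4*c + 3) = (c - 3)*(c + 3)*(c - 1)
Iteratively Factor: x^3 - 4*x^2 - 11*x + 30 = (x - 5)*(x^2 + x - 6) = (x - 5)*(x + 3)*(x - 2)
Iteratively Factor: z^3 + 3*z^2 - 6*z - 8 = (z + 4)*(z^2 - z - 2) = (z - 2)*(z + 4)*(z + 1)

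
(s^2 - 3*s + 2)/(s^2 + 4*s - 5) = (s - 2)/(s + 5)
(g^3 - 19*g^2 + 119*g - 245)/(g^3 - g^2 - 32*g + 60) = (g^2 - 14*g + 49)/(g^2 + 4*g - 12)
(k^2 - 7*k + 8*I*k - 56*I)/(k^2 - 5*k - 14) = (k + 8*I)/(k + 2)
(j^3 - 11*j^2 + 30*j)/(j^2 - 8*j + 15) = j*(j - 6)/(j - 3)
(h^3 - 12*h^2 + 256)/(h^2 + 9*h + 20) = (h^2 - 16*h + 64)/(h + 5)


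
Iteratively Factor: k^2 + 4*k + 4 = (k + 2)*(k + 2)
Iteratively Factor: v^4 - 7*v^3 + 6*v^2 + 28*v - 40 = (v - 2)*(v^3 - 5*v^2 - 4*v + 20) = (v - 2)^2*(v^2 - 3*v - 10) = (v - 2)^2*(v + 2)*(v - 5)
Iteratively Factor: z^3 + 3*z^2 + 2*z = (z + 2)*(z^2 + z) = z*(z + 2)*(z + 1)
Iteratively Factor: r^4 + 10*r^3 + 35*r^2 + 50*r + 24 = (r + 1)*(r^3 + 9*r^2 + 26*r + 24) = (r + 1)*(r + 4)*(r^2 + 5*r + 6) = (r + 1)*(r + 3)*(r + 4)*(r + 2)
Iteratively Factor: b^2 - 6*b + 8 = (b - 2)*(b - 4)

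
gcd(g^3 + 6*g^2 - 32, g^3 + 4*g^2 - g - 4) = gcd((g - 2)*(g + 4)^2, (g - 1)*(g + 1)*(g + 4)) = g + 4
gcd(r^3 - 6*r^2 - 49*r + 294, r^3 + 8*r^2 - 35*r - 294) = r^2 + r - 42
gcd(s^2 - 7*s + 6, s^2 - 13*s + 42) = s - 6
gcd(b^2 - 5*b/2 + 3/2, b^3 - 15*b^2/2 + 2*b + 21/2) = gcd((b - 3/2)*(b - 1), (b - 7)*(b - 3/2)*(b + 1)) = b - 3/2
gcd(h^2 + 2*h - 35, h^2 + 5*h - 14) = h + 7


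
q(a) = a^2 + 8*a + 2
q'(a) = 2*a + 8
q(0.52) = 6.43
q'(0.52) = 9.04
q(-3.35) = -13.58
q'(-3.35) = 1.30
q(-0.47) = -1.54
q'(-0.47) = 7.06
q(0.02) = 2.16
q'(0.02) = 8.04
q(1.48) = 16.03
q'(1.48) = 10.96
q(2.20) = 24.44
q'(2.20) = 12.40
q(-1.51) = -7.80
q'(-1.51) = 4.98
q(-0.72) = -3.24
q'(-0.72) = 6.56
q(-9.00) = 11.00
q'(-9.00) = -10.00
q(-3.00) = -13.00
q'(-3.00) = 2.00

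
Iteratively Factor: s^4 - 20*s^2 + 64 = (s + 4)*(s^3 - 4*s^2 - 4*s + 16) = (s - 2)*(s + 4)*(s^2 - 2*s - 8) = (s - 4)*(s - 2)*(s + 4)*(s + 2)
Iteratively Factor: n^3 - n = (n - 1)*(n^2 + n) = (n - 1)*(n + 1)*(n)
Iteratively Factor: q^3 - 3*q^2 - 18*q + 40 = (q - 5)*(q^2 + 2*q - 8) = (q - 5)*(q - 2)*(q + 4)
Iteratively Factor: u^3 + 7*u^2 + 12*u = (u + 4)*(u^2 + 3*u) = (u + 3)*(u + 4)*(u)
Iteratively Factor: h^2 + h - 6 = (h - 2)*(h + 3)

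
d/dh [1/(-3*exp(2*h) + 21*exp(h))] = (2*exp(h) - 7)*exp(-h)/(3*(exp(h) - 7)^2)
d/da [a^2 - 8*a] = 2*a - 8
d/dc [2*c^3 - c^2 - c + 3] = 6*c^2 - 2*c - 1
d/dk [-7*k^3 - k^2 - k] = -21*k^2 - 2*k - 1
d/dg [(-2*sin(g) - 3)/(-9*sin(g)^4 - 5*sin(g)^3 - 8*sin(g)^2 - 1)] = (-54*sin(g)^4 - 128*sin(g)^3 - 61*sin(g)^2 - 48*sin(g) + 2)*cos(g)/(9*sin(g)^4 + 5*sin(g)^3 + 8*sin(g)^2 + 1)^2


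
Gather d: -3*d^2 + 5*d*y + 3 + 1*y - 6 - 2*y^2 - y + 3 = -3*d^2 + 5*d*y - 2*y^2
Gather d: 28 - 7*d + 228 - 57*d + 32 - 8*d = 288 - 72*d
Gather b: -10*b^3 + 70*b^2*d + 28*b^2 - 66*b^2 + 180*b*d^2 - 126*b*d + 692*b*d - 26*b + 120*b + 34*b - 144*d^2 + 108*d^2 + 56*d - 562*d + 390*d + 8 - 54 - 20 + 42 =-10*b^3 + b^2*(70*d - 38) + b*(180*d^2 + 566*d + 128) - 36*d^2 - 116*d - 24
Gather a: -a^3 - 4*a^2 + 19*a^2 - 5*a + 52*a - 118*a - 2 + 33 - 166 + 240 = -a^3 + 15*a^2 - 71*a + 105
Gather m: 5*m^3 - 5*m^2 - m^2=5*m^3 - 6*m^2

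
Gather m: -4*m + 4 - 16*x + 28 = -4*m - 16*x + 32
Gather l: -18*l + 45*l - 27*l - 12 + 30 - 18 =0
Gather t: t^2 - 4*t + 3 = t^2 - 4*t + 3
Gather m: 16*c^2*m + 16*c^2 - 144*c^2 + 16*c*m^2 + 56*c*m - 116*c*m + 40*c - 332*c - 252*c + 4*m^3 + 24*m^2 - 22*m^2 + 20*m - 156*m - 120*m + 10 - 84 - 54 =-128*c^2 - 544*c + 4*m^3 + m^2*(16*c + 2) + m*(16*c^2 - 60*c - 256) - 128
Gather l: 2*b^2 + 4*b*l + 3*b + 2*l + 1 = 2*b^2 + 3*b + l*(4*b + 2) + 1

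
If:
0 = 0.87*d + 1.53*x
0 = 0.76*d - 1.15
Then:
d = 1.51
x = -0.86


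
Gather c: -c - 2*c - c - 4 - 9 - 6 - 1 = -4*c - 20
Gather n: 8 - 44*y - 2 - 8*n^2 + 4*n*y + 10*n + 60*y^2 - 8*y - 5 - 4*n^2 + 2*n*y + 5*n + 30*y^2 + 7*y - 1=-12*n^2 + n*(6*y + 15) + 90*y^2 - 45*y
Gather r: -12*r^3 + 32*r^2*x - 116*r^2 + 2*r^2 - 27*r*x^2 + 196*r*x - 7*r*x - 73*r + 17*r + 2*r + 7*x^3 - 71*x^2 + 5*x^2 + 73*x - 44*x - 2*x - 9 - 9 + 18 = -12*r^3 + r^2*(32*x - 114) + r*(-27*x^2 + 189*x - 54) + 7*x^3 - 66*x^2 + 27*x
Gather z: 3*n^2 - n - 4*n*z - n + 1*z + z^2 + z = 3*n^2 - 2*n + z^2 + z*(2 - 4*n)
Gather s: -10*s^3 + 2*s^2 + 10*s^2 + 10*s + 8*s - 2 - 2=-10*s^3 + 12*s^2 + 18*s - 4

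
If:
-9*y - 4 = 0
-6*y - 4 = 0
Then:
No Solution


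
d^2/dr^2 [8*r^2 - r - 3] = 16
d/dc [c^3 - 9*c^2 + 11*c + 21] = 3*c^2 - 18*c + 11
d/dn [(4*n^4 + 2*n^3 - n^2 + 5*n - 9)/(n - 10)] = (12*n^4 - 156*n^3 - 61*n^2 + 20*n - 41)/(n^2 - 20*n + 100)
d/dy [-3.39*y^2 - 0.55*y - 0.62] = -6.78*y - 0.55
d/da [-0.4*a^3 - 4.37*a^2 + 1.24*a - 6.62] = -1.2*a^2 - 8.74*a + 1.24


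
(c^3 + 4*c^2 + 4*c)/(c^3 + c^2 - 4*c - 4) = c*(c + 2)/(c^2 - c - 2)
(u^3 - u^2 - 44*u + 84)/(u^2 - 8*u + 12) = u + 7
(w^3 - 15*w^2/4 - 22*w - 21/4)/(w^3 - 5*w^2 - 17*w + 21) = (w + 1/4)/(w - 1)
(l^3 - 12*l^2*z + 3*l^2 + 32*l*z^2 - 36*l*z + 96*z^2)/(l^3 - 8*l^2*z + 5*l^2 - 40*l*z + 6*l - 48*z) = (l - 4*z)/(l + 2)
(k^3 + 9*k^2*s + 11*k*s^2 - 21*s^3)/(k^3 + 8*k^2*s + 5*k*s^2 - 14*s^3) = (k + 3*s)/(k + 2*s)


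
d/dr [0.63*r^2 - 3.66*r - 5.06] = 1.26*r - 3.66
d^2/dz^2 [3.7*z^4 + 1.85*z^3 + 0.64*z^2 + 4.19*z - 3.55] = 44.4*z^2 + 11.1*z + 1.28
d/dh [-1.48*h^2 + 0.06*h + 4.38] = 0.06 - 2.96*h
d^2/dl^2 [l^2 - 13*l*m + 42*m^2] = 2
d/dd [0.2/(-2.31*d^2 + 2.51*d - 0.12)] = (0.924*d - 0.502)/(2.31*d^2 - 2.51*d + 0.12)^2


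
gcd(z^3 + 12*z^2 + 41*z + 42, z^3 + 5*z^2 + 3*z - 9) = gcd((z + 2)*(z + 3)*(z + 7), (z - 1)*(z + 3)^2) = z + 3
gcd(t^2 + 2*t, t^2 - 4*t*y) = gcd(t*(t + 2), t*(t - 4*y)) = t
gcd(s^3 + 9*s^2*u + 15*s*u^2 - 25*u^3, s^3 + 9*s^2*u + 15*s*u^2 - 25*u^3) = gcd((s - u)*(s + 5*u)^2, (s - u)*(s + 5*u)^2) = s^3 + 9*s^2*u + 15*s*u^2 - 25*u^3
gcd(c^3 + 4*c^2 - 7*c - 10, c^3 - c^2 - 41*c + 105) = 1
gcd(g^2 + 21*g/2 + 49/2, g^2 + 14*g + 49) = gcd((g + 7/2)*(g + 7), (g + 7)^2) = g + 7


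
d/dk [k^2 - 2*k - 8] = 2*k - 2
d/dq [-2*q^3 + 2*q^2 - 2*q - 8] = -6*q^2 + 4*q - 2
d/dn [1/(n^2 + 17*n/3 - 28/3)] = 3*(-6*n - 17)/(3*n^2 + 17*n - 28)^2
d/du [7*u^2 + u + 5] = 14*u + 1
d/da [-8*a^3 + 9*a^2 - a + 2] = -24*a^2 + 18*a - 1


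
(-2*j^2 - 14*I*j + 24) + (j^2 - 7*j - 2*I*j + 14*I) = -j^2 - 7*j - 16*I*j + 24 + 14*I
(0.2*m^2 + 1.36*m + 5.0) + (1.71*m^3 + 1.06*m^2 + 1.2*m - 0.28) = 1.71*m^3 + 1.26*m^2 + 2.56*m + 4.72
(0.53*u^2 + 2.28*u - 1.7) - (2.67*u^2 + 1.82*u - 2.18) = -2.14*u^2 + 0.46*u + 0.48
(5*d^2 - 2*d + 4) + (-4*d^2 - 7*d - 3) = d^2 - 9*d + 1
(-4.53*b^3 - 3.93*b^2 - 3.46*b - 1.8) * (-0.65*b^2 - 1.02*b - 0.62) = 2.9445*b^5 + 7.1751*b^4 + 9.0662*b^3 + 7.1358*b^2 + 3.9812*b + 1.116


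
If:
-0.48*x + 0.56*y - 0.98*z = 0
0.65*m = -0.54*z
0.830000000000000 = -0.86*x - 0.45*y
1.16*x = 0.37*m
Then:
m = 1.51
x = 0.48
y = -2.76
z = -1.81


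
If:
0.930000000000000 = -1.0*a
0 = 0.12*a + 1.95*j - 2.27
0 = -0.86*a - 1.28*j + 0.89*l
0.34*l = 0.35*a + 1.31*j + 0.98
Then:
No Solution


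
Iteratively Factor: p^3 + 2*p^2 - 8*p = (p)*(p^2 + 2*p - 8) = p*(p + 4)*(p - 2)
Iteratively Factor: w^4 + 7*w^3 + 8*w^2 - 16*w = (w + 4)*(w^3 + 3*w^2 - 4*w) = (w + 4)^2*(w^2 - w) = (w - 1)*(w + 4)^2*(w)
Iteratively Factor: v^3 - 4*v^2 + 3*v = (v - 1)*(v^2 - 3*v) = v*(v - 1)*(v - 3)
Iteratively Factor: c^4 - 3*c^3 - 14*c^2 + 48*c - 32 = (c - 4)*(c^3 + c^2 - 10*c + 8) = (c - 4)*(c - 2)*(c^2 + 3*c - 4) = (c - 4)*(c - 2)*(c - 1)*(c + 4)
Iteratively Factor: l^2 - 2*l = (l - 2)*(l)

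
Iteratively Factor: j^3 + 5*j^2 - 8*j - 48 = (j + 4)*(j^2 + j - 12) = (j - 3)*(j + 4)*(j + 4)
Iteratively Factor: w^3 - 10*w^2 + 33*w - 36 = (w - 3)*(w^2 - 7*w + 12) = (w - 3)^2*(w - 4)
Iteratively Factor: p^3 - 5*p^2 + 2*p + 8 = (p + 1)*(p^2 - 6*p + 8) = (p - 4)*(p + 1)*(p - 2)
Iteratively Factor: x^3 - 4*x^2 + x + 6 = (x - 2)*(x^2 - 2*x - 3) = (x - 3)*(x - 2)*(x + 1)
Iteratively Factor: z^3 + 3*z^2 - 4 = (z + 2)*(z^2 + z - 2) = (z + 2)^2*(z - 1)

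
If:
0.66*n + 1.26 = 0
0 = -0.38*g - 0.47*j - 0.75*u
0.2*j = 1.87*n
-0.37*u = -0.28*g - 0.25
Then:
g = 8.32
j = -17.85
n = -1.91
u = 6.97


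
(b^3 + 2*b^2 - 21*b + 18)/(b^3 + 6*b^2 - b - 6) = (b - 3)/(b + 1)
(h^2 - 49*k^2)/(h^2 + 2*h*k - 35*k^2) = (h - 7*k)/(h - 5*k)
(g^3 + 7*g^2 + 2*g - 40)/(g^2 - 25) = (g^2 + 2*g - 8)/(g - 5)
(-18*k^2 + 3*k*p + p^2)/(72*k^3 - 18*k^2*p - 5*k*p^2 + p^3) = (6*k + p)/(-24*k^2 - 2*k*p + p^2)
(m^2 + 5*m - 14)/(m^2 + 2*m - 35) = (m - 2)/(m - 5)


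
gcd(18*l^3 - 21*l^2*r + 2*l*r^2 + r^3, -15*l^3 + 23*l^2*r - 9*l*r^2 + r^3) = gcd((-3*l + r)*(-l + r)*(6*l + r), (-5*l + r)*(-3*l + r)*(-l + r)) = 3*l^2 - 4*l*r + r^2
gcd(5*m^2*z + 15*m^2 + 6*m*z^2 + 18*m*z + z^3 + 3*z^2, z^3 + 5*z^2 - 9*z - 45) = z + 3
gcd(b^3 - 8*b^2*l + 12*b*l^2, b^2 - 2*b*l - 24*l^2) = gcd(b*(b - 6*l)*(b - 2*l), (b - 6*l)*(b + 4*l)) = b - 6*l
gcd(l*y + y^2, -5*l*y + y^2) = y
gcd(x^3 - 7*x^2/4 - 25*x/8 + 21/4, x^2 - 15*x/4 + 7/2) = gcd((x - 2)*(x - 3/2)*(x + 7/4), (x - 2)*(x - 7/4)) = x - 2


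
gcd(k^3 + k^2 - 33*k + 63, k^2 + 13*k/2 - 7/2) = k + 7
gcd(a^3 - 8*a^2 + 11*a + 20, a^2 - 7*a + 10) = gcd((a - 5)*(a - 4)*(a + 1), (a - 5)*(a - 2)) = a - 5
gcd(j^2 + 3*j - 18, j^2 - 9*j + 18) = j - 3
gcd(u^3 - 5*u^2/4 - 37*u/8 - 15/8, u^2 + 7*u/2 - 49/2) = 1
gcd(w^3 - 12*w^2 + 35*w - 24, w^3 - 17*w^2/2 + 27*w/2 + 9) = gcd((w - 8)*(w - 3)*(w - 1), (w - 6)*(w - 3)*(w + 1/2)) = w - 3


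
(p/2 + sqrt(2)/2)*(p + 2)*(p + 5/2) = p^3/2 + sqrt(2)*p^2/2 + 9*p^2/4 + 5*p/2 + 9*sqrt(2)*p/4 + 5*sqrt(2)/2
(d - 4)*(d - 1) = d^2 - 5*d + 4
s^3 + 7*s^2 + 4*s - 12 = (s - 1)*(s + 2)*(s + 6)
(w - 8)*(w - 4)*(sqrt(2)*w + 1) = sqrt(2)*w^3 - 12*sqrt(2)*w^2 + w^2 - 12*w + 32*sqrt(2)*w + 32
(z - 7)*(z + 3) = z^2 - 4*z - 21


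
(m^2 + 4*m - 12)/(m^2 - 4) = (m + 6)/(m + 2)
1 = 1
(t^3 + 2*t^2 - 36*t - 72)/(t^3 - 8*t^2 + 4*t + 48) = (t + 6)/(t - 4)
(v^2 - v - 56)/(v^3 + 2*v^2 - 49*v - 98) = (v - 8)/(v^2 - 5*v - 14)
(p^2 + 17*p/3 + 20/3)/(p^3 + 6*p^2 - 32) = (p + 5/3)/(p^2 + 2*p - 8)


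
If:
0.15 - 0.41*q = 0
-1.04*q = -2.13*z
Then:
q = 0.37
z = 0.18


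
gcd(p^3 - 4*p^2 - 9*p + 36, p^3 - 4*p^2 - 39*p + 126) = p - 3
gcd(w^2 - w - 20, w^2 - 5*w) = w - 5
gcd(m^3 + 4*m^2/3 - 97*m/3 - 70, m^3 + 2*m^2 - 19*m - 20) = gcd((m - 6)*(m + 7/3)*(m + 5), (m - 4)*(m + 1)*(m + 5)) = m + 5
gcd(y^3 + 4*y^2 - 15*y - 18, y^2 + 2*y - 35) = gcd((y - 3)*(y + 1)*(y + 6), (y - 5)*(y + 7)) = 1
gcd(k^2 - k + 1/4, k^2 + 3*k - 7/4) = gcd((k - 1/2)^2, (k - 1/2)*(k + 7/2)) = k - 1/2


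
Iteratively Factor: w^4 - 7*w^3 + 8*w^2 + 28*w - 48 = (w - 2)*(w^3 - 5*w^2 - 2*w + 24) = (w - 2)*(w + 2)*(w^2 - 7*w + 12) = (w - 4)*(w - 2)*(w + 2)*(w - 3)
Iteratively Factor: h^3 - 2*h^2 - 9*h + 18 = (h - 2)*(h^2 - 9) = (h - 2)*(h + 3)*(h - 3)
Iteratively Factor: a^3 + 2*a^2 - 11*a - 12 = (a + 4)*(a^2 - 2*a - 3) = (a + 1)*(a + 4)*(a - 3)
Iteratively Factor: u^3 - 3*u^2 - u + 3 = (u + 1)*(u^2 - 4*u + 3) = (u - 1)*(u + 1)*(u - 3)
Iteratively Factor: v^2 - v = (v)*(v - 1)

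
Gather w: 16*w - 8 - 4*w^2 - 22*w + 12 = -4*w^2 - 6*w + 4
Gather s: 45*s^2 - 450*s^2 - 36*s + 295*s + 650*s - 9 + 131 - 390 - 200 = -405*s^2 + 909*s - 468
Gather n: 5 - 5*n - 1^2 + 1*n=4 - 4*n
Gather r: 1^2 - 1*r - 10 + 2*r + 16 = r + 7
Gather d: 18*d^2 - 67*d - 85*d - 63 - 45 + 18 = 18*d^2 - 152*d - 90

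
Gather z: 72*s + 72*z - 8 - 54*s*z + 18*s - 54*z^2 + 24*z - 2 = 90*s - 54*z^2 + z*(96 - 54*s) - 10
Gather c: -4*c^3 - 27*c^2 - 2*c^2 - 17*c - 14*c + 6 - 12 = -4*c^3 - 29*c^2 - 31*c - 6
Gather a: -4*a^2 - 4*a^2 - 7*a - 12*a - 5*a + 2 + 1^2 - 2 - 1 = -8*a^2 - 24*a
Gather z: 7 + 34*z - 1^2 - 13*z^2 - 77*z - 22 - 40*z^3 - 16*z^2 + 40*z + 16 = -40*z^3 - 29*z^2 - 3*z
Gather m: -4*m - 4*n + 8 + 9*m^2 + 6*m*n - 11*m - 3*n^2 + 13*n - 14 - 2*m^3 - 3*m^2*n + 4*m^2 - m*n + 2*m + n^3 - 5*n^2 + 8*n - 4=-2*m^3 + m^2*(13 - 3*n) + m*(5*n - 13) + n^3 - 8*n^2 + 17*n - 10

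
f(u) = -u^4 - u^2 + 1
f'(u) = -4*u^3 - 2*u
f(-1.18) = -2.33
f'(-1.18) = 8.93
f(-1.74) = -11.19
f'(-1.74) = 24.55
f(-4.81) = -557.42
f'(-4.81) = 454.76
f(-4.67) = -496.44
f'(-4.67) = 416.73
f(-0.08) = 0.99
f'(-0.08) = 0.16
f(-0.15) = 0.98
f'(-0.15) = 0.31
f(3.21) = -115.48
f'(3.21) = -138.72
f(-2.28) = -31.22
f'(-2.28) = 51.97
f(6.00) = -1331.00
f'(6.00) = -876.00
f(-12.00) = -20879.00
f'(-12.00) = 6936.00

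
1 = 1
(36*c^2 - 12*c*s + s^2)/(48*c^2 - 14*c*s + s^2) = (-6*c + s)/(-8*c + s)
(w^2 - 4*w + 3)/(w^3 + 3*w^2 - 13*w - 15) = (w - 1)/(w^2 + 6*w + 5)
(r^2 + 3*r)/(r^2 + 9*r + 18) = r/(r + 6)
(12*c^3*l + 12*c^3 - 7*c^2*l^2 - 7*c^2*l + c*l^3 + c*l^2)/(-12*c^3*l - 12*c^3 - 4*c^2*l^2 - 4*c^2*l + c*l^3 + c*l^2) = (-12*c^2 + 7*c*l - l^2)/(12*c^2 + 4*c*l - l^2)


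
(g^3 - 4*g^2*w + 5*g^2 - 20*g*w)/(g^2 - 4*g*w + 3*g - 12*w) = g*(g + 5)/(g + 3)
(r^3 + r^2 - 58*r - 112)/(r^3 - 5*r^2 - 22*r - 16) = (r + 7)/(r + 1)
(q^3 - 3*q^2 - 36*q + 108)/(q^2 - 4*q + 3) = (q^2 - 36)/(q - 1)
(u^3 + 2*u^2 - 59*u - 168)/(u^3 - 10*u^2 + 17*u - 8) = (u^2 + 10*u + 21)/(u^2 - 2*u + 1)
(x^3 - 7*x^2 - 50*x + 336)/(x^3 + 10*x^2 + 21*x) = (x^2 - 14*x + 48)/(x*(x + 3))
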